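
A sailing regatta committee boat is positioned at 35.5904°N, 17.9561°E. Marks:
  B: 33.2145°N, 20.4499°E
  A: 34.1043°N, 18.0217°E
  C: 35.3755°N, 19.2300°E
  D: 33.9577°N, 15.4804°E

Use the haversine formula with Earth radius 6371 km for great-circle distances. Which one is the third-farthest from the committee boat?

A

Distances from the committee boat (35.5904°N, 17.9561°E):
B: 349.5 km
D: 290.0 km
A: 165.4 km
C: 117.8 km
The third-farthest is A at 165.4 km.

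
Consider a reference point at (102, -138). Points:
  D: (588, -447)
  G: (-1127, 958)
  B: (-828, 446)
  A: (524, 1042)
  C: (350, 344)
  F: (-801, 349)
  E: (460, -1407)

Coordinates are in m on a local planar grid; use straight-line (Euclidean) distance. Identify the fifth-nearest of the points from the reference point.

Distances from the reference point ((102, -138)):
C: 542.1 m
D: 575.9 m
F: 1026.0 m
B: 1098.2 m
A: 1253.2 m
E: 1318.5 m
G: 1646.7 m
The fifth-nearest is A at 1253.2 m.

A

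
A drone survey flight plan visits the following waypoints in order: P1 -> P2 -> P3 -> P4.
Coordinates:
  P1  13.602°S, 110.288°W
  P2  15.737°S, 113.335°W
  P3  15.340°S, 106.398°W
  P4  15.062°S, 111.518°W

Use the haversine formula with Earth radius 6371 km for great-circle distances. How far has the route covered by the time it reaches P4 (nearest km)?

1699 km

Leg distances:
P1→P2: 404.7 km  (cumulative 404.7 km)
P2→P3: 744.4 km  (cumulative 1149.1 km)
P3→P4: 550.3 km  (cumulative 1699.4 km)
Cumulative distance at P4 ≈ 1699 km.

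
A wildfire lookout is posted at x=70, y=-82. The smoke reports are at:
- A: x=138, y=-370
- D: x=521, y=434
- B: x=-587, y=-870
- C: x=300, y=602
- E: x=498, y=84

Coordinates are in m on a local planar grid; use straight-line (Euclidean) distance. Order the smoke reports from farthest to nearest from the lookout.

Computing each straight-line distance from x=70, y=-82:
B x=-587, y=-870: 1026.0 m
C x=300, y=602: 721.6 m
D x=521, y=434: 685.3 m
E x=498, y=84: 459.1 m
A x=138, y=-370: 295.9 m

B, C, D, E, A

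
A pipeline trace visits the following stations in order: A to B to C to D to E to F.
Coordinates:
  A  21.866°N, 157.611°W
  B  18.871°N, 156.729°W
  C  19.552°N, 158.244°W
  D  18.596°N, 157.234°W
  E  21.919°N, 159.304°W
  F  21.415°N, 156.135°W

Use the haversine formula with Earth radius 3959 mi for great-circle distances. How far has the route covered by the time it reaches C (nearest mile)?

Leg distances:
A→B: 214.7 mi  (cumulative 214.7 mi)
B→C: 109.5 mi  (cumulative 324.2 mi)
Cumulative distance at C ≈ 324 mi.

324 mi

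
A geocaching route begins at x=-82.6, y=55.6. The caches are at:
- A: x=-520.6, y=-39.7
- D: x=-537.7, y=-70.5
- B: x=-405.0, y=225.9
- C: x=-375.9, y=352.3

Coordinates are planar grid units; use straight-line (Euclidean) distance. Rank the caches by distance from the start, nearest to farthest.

B, C, A, D

Distance from the start at x=-82.6, y=55.6 to each:
B x=-405.0, y=225.9: 364.6
C x=-375.9, y=352.3: 417.2
A x=-520.6, y=-39.7: 448.2
D x=-537.7, y=-70.5: 472.2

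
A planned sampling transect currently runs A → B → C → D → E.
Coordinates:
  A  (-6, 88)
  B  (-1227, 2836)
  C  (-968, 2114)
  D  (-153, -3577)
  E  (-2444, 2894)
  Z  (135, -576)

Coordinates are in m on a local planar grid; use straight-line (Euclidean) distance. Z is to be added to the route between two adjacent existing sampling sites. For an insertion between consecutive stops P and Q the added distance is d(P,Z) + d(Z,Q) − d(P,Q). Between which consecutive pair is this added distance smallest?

between C and D

Added distance for inserting Z between each consecutive pair:
A–B: 1345.6 m
B–C: 5814.1 m
C–D: 173.1 m
D–E: 473.6 m
Smallest added distance is 173.1 m, inserting between C and D.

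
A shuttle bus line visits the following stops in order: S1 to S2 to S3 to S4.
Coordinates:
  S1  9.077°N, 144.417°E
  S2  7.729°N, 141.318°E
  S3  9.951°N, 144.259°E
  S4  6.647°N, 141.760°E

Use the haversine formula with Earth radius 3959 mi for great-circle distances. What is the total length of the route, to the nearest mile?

769 mi

Leg distances:
S1→S2: 231.4 mi  (cumulative 231.4 mi)
S2→S3: 252.8 mi  (cumulative 484.2 mi)
S3→S4: 285.1 mi  (cumulative 769.3 mi)
Total route length ≈ 769 mi.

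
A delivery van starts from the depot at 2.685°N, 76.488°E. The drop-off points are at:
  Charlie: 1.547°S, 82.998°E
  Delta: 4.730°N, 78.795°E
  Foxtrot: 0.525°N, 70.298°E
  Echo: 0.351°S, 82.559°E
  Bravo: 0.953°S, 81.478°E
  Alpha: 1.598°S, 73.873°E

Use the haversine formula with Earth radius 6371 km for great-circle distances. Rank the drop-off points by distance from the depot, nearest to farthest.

Computing each great-circle distance from 2.685°N, 76.488°E:
Delta 4.730°N, 78.795°E: 342.4 km
Alpha 1.598°S, 73.873°E: 558.0 km
Bravo 0.953°S, 81.478°E: 686.5 km
Foxtrot 0.525°N, 70.298°E: 728.7 km
Echo 0.351°S, 82.559°E: 754.6 km
Charlie 1.547°S, 82.998°E: 863.2 km

Delta, Alpha, Bravo, Foxtrot, Echo, Charlie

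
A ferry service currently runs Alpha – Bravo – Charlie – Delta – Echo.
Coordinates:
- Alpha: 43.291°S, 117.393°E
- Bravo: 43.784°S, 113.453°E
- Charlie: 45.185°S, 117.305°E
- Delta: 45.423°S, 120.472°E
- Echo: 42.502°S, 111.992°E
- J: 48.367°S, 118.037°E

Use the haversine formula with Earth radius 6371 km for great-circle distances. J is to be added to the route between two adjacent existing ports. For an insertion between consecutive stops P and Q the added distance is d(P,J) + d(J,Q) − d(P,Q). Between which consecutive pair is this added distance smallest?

between Delta and Echo

Added distance for inserting J between each consecutive pair:
Alpha–Bravo: 864.4 km
Bravo–Charlie: 635.2 km
Charlie–Delta: 485.1 km
Delta–Echo: 428.4 km
Smallest added distance is 428.4 km, inserting between Delta and Echo.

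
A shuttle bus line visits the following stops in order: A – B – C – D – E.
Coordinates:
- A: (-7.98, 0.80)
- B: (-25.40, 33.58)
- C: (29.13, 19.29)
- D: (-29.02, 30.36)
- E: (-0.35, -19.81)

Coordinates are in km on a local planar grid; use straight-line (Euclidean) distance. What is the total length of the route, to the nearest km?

Leg distances:
A→B: 37.1 km  (cumulative 37.1 km)
B→C: 56.4 km  (cumulative 93.5 km)
C→D: 59.2 km  (cumulative 152.7 km)
D→E: 57.8 km  (cumulative 210.5 km)
Total route length ≈ 210 km.

210 km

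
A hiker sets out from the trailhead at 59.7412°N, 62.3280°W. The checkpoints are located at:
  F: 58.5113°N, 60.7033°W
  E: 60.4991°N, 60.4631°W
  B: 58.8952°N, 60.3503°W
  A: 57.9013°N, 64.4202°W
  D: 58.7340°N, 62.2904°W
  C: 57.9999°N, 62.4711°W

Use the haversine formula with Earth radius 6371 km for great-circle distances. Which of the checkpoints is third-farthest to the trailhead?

F

Distance to each, sorted:
A: 237.4 km
C: 193.8 km
F: 165.2 km
B: 146.4 km
E: 133.3 km
D: 112.0 km
The third-farthest is F at 165.2 km.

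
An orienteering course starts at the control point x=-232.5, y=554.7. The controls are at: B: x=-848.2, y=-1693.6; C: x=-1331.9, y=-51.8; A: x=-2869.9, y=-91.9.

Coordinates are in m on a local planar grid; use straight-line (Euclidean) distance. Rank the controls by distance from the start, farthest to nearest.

Distance from the start at x=-232.5, y=554.7 to each:
A x=-2869.9, y=-91.9: 2715.5 m
B x=-848.2, y=-1693.6: 2331.1 m
C x=-1331.9, y=-51.8: 1255.6 m

A, B, C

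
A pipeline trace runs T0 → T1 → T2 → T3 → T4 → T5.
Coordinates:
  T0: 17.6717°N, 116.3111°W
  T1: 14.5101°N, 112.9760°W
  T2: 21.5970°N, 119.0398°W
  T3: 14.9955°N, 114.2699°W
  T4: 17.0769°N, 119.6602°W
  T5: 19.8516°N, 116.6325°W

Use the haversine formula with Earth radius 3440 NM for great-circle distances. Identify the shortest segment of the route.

T4–T5

Leg distances:
T0→T1: 270.2 NM
T1→T2: 548.3 NM
T2→T3: 480.5 NM
T3→T4: 335.2 NM
T4→T5: 239.7 NM
The shortest leg is T4–T5 at 239.7 NM.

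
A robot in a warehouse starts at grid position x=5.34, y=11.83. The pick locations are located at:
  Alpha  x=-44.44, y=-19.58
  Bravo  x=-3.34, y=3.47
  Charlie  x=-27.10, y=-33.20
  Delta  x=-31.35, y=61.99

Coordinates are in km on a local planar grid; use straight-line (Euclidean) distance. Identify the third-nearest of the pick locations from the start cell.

Alpha

Distance to each, sorted:
Bravo: 12.1 km
Charlie: 55.5 km
Alpha: 58.9 km
Delta: 62.1 km
The third-nearest is Alpha at 58.9 km.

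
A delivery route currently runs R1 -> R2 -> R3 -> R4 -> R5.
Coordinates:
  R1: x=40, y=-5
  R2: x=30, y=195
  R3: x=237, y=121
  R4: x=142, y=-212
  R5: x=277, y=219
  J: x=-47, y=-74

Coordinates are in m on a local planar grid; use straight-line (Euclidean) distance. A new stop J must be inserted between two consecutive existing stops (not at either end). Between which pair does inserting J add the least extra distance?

Added distance for inserting J between each consecutive pair:
R1–R2: 190.6 m
R2–R3: 404.5 m
R3–R4: 232.2 m
R4–R5: 219.2 m
Smallest added distance is 190.6 m, inserting between R1 and R2.

between R1 and R2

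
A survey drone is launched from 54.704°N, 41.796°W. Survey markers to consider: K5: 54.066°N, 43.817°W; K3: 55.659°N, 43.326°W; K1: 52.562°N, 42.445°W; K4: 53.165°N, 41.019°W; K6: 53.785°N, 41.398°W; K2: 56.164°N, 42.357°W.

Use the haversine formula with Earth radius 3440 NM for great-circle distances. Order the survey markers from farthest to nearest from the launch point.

Computing each great-circle distance from 54.704°N, 41.796°W:
K1 52.562°N, 42.445°W: 130.7 NM
K4 53.165°N, 41.019°W: 96.4 NM
K2 56.164°N, 42.357°W: 89.7 NM
K5 54.066°N, 43.817°W: 80.4 NM
K3 55.659°N, 43.326°W: 77.7 NM
K6 53.785°N, 41.398°W: 56.9 NM

K1, K4, K2, K5, K3, K6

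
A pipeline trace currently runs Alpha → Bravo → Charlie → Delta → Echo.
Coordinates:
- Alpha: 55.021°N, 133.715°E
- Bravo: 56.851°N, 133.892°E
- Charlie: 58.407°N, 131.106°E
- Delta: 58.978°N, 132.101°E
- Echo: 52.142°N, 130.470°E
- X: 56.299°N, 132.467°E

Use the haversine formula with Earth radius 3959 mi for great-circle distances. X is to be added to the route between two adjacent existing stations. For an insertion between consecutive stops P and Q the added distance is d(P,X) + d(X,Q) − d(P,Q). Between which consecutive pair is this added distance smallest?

Added distance for inserting X between each consecutive pair:
Alpha–Bravo: 40.5 mi
Bravo–Charlie: 71.6 mi
Charlie–Delta: 286.6 mi
Delta–Echo: 7.3 mi
Smallest added distance is 7.3 mi, inserting between Delta and Echo.

between Delta and Echo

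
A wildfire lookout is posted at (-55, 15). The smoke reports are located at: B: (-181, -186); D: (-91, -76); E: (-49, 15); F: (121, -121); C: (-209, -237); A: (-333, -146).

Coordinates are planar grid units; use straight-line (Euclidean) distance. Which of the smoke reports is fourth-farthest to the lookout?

F

Distances from the lookout ((-55, 15)):
A: 321.3
C: 295.3
B: 237.2
F: 222.4
D: 97.9
E: 6.0
The fourth-farthest is F at 222.4.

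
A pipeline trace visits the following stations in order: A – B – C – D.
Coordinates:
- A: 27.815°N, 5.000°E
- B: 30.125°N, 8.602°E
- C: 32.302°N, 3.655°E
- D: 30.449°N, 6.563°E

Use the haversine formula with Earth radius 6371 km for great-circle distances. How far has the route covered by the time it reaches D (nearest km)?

Leg distances:
A→B: 434.4 km  (cumulative 434.4 km)
B→C: 529.0 km  (cumulative 963.4 km)
C→D: 344.5 km  (cumulative 1307.9 km)
Cumulative distance at D ≈ 1308 km.

1308 km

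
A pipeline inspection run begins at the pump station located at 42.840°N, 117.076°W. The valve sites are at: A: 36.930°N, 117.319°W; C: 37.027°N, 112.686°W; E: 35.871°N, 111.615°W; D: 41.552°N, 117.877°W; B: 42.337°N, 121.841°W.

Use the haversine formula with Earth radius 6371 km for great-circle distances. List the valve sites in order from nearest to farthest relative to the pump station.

D, B, A, C, E

Distance from the pump station at 42.840°N, 117.076°W to each:
D 41.552°N, 117.877°W: 157.7 km
B 42.337°N, 121.841°W: 394.0 km
A 36.930°N, 117.319°W: 657.5 km
C 37.027°N, 112.686°W: 746.7 km
E 35.871°N, 111.615°W: 905.6 km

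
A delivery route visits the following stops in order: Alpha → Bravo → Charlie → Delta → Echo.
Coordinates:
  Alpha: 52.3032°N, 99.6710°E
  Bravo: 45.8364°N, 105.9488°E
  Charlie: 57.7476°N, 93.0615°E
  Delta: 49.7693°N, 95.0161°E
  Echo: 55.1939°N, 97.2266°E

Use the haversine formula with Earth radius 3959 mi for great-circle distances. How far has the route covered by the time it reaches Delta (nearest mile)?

Leg distances:
Alpha→Bravo: 529.1 mi  (cumulative 529.1 mi)
Bravo→Charlie: 986.7 mi  (cumulative 1515.8 mi)
Charlie→Delta: 557.0 mi  (cumulative 2072.8 mi)
Cumulative distance at Delta ≈ 2073 mi.

2073 mi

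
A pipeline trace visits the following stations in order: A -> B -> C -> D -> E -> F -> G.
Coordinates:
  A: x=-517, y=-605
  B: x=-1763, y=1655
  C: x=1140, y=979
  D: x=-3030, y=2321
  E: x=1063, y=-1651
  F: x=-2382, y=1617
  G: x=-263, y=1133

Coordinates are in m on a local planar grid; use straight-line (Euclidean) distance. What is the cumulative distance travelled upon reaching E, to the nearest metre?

15645 m

Leg distances:
A→B: 2580.7 m  (cumulative 2580.7 m)
B→C: 2980.7 m  (cumulative 5561.4 m)
C→D: 4380.6 m  (cumulative 9942.0 m)
D→E: 5703.5 m  (cumulative 15645.5 m)
Cumulative distance at E ≈ 15645 m.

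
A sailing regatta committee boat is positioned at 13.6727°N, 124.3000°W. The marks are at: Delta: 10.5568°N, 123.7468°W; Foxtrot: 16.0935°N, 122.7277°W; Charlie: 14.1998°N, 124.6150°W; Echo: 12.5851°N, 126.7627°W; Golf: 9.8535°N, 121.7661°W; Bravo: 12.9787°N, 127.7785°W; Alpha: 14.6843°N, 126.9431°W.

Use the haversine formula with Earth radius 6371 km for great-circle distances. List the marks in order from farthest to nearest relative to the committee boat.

Golf, Bravo, Delta, Foxtrot, Alpha, Echo, Charlie

Distance from the committee boat at 13.6727°N, 124.3000°W to each:
Golf 9.8535°N, 121.7661°W: 506.4 km
Bravo 12.9787°N, 127.7785°W: 384.2 km
Delta 10.5568°N, 123.7468°W: 351.7 km
Foxtrot 16.0935°N, 122.7277°W: 317.8 km
Alpha 14.6843°N, 126.9431°W: 306.3 km
Echo 12.5851°N, 126.7627°W: 292.8 km
Charlie 14.1998°N, 124.6150°W: 67.8 km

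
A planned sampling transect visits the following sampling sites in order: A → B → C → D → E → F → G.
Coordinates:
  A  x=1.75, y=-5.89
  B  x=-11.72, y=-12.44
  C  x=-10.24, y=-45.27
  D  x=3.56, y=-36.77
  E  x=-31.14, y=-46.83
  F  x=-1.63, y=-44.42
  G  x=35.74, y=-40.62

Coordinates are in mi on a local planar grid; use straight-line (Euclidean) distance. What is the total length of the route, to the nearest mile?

Leg distances:
A→B: 15.0 mi  (cumulative 15.0 mi)
B→C: 32.9 mi  (cumulative 47.8 mi)
C→D: 16.2 mi  (cumulative 64.0 mi)
D→E: 36.1 mi  (cumulative 100.2 mi)
E→F: 29.6 mi  (cumulative 129.8 mi)
F→G: 37.6 mi  (cumulative 167.3 mi)
Total route length ≈ 167 mi.

167 mi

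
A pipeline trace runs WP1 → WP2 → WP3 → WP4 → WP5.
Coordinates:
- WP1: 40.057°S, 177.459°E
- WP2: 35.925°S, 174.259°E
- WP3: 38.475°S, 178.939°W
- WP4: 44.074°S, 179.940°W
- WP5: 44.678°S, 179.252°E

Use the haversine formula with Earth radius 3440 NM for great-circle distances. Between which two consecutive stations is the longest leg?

Leg distances:
WP1→WP2: 290.6 NM
WP2→WP3: 359.4 NM
WP3→WP4: 339.2 NM
WP4→WP5: 50.2 NM
The longest leg is WP2–WP3 at 359.4 NM.

WP2–WP3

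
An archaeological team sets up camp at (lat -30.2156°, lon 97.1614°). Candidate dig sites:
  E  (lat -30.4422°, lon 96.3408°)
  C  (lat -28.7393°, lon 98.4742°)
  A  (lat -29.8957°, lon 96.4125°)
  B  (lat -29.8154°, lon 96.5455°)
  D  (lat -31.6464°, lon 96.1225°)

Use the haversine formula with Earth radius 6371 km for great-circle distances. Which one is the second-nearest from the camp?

A

Distances from the camp ((lat -30.2156°, lon 97.1614°)):
B: 74.1 km
A: 80.4 km
E: 82.7 km
D: 187.4 km
C: 207.6 km
The second-nearest is A at 80.4 km.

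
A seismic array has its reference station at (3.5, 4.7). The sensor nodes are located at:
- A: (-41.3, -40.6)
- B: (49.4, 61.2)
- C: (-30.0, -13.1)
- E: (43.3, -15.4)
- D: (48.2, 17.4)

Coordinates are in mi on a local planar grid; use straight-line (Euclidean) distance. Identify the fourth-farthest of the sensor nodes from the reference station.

Distances from the reference station ((3.5, 4.7)):
B: 72.8 mi
A: 63.7 mi
D: 46.5 mi
E: 44.6 mi
C: 37.9 mi
The fourth-farthest is E at 44.6 mi.

E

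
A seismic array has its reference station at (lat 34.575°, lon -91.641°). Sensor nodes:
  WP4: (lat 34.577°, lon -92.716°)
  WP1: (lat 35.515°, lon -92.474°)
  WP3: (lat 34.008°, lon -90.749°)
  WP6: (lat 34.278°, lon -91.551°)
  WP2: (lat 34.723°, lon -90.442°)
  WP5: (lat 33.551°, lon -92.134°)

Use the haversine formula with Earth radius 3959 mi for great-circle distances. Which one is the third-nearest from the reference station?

WP3

Distances from the reference station ((lat 34.575°, lon -91.641°)):
WP6: 21.2 mi
WP4: 61.2 mi
WP3: 64.2 mi
WP2: 68.9 mi
WP5: 76.2 mi
WP1: 80.2 mi
The third-nearest is WP3 at 64.2 mi.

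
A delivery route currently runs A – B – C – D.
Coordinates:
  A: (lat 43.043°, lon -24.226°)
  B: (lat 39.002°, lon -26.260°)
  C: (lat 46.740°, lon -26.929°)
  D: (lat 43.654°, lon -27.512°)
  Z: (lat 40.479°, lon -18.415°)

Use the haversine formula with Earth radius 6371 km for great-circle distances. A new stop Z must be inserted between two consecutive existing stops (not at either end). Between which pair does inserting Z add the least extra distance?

Added distance for inserting Z between each consecutive pair:
A–B: 769.5 km
B–C: 804.1 km
C–D: 1458.9 km
Smallest added distance is 769.5 km, inserting between A and B.

between A and B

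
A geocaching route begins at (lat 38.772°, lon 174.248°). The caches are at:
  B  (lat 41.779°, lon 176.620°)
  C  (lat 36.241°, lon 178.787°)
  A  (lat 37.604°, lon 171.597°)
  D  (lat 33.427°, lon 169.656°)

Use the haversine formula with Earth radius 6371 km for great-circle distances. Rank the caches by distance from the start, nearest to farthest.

A, B, C, D

Distances from the start:
A (lat 37.604°, lon 171.597°): 265.6 km
B (lat 41.779°, lon 176.620°): 390.2 km
C (lat 36.241°, lon 178.787°): 489.3 km
D (lat 33.427°, lon 169.656°): 723.3 km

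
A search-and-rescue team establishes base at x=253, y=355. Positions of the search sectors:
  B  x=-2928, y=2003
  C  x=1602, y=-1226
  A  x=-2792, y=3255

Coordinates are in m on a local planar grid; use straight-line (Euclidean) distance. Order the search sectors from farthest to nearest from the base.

A, B, C

Distance from the base at x=253, y=355 to each:
A x=-2792, y=3255: 4205.0 m
B x=-2928, y=2003: 3582.6 m
C x=1602, y=-1226: 2078.3 m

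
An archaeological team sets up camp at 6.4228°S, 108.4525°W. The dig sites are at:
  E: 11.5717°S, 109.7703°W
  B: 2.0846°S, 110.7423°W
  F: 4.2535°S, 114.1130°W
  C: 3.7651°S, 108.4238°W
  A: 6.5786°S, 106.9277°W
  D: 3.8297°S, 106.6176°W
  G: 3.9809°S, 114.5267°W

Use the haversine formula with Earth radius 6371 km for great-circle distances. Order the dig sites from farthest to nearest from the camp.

G, F, E, B, D, C, A

Distance from the camp at 6.4228°S, 108.4525°W to each:
G 3.9809°S, 114.5267°W: 725.3 km
F 4.2535°S, 114.1130°W: 671.5 km
E 11.5717°S, 109.7703°W: 590.5 km
B 2.0846°S, 110.7423°W: 545.1 km
D 3.8297°S, 106.6176°W: 352.7 km
C 3.7651°S, 108.4238°W: 295.5 km
A 6.5786°S, 106.9277°W: 169.3 km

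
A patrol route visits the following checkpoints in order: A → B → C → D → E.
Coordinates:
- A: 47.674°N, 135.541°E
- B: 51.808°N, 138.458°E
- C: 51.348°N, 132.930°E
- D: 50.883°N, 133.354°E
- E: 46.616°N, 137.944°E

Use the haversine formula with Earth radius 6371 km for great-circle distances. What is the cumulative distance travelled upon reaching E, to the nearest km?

Leg distances:
A→B: 505.1 km  (cumulative 505.1 km)
B→C: 385.3 km  (cumulative 890.4 km)
C→D: 59.6 km  (cumulative 950.0 km)
D→E: 581.4 km  (cumulative 1531.4 km)
Cumulative distance at E ≈ 1531 km.

1531 km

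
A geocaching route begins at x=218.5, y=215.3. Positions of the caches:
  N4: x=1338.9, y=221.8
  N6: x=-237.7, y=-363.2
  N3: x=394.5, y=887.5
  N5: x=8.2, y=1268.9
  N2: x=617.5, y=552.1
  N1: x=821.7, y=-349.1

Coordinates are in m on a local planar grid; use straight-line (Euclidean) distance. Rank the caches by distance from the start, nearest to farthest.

N2, N3, N6, N1, N5, N4

Distances from the start:
N2 x=617.5, y=552.1: 522.1 m
N3 x=394.5, y=887.5: 694.9 m
N6 x=-237.7, y=-363.2: 736.7 m
N1 x=821.7, y=-349.1: 826.1 m
N5 x=8.2, y=1268.9: 1074.4 m
N4 x=1338.9, y=221.8: 1120.4 m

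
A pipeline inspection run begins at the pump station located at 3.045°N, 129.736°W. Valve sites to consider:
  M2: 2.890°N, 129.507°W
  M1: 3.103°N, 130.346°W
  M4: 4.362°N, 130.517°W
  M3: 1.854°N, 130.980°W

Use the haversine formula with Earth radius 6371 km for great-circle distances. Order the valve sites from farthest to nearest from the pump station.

M3, M4, M1, M2

Distances from the pump station:
M3 1.854°N, 130.980°W: 191.4 km
M4 4.362°N, 130.517°W: 170.2 km
M1 3.103°N, 130.346°W: 68.0 km
M2 2.890°N, 129.507°W: 30.7 km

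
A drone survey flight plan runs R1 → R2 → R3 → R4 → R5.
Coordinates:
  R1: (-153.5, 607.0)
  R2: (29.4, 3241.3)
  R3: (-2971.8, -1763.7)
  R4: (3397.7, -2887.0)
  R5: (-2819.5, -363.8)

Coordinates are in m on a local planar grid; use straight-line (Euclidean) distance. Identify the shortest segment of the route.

Leg distances:
R1→R2: 2640.6 m
R2→R3: 5835.9 m
R3→R4: 6467.8 m
R4→R5: 6709.7 m
The shortest leg is R1–R2 at 2640.6 m.

R1–R2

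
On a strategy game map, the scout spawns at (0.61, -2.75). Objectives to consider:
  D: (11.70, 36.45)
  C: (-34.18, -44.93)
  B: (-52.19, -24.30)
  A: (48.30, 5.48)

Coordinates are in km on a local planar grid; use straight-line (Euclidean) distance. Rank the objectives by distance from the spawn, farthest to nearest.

B, C, A, D

Computing each straight-line distance from (0.61, -2.75):
B (-52.19, -24.30): 57.0 km
C (-34.18, -44.93): 54.7 km
A (48.30, 5.48): 48.4 km
D (11.70, 36.45): 40.7 km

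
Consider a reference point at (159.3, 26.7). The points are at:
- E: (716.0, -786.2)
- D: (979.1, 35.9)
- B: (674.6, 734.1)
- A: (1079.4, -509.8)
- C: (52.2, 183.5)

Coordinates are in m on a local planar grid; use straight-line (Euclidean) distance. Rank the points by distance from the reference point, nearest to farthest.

C, D, B, E, A

Distances from the reference point:
C (52.2, 183.5): 189.9 m
D (979.1, 35.9): 819.9 m
B (674.6, 734.1): 875.2 m
E (716.0, -786.2): 985.3 m
A (1079.4, -509.8): 1065.1 m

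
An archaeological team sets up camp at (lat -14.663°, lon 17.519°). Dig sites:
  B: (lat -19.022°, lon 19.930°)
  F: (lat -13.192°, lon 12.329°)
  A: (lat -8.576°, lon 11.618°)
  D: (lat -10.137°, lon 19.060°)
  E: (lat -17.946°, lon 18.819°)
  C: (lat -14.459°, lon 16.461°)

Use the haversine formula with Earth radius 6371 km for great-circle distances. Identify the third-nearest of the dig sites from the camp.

D

Distances from the camp ((lat -14.663°, lon 17.519°)):
C: 116.1 km
E: 390.5 km
D: 530.3 km
B: 548.4 km
F: 583.5 km
A: 933.1 km
The third-nearest is D at 530.3 km.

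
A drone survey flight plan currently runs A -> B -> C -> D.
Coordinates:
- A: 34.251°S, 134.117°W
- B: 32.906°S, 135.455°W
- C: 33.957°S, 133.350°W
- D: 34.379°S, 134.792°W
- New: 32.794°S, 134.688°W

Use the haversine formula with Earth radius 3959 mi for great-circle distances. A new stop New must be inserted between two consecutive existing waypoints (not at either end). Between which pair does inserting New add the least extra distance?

between B and C

Added distance for inserting New between each consecutive pair:
A–B: 30.4 mi
B–C: 15.2 mi
C–D: 133.7 mi
Smallest added distance is 15.2 mi, inserting between B and C.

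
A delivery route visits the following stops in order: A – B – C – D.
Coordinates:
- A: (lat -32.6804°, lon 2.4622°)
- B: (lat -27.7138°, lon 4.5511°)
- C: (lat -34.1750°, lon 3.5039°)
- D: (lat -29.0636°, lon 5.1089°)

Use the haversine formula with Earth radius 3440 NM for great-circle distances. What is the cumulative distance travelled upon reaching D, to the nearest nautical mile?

1027 NM

Leg distances:
A→B: 317.3 NM  (cumulative 317.3 NM)
B→C: 391.6 NM  (cumulative 708.9 NM)
C→D: 317.7 NM  (cumulative 1026.6 NM)
Cumulative distance at D ≈ 1027 NM.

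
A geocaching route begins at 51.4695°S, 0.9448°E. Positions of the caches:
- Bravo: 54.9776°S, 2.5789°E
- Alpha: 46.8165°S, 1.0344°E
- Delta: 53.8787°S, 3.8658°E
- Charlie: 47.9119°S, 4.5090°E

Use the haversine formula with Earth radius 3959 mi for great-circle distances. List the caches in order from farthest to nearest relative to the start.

Alpha, Charlie, Bravo, Delta

Distances from the start:
Alpha 46.8165°S, 1.0344°E: 321.5 mi
Charlie 47.9119°S, 4.5090°E: 292.9 mi
Bravo 54.9776°S, 2.5789°E: 251.6 mi
Delta 53.8787°S, 3.8658°E: 206.6 mi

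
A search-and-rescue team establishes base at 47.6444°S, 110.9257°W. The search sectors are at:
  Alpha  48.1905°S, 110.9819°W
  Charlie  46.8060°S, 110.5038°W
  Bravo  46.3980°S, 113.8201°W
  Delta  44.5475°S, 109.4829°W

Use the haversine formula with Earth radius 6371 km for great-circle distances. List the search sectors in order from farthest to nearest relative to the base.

Distance from the base at 47.6444°S, 110.9257°W to each:
Delta 44.5475°S, 109.4829°W: 361.9 km
Bravo 46.3980°S, 113.8201°W: 259.5 km
Charlie 46.8060°S, 110.5038°W: 98.5 km
Alpha 48.1905°S, 110.9819°W: 60.9 km

Delta, Bravo, Charlie, Alpha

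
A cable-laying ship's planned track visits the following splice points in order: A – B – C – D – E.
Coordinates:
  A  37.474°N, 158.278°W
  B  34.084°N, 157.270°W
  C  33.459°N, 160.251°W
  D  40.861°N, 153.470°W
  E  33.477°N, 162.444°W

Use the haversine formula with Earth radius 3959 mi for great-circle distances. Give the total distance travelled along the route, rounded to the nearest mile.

1760 mi

Leg distances:
A→B: 241.0 mi  (cumulative 241.0 mi)
B→C: 176.6 mi  (cumulative 417.5 mi)
C→D: 632.8 mi  (cumulative 1050.3 mi)
D→E: 709.5 mi  (cumulative 1759.8 mi)
Total route length ≈ 1760 mi.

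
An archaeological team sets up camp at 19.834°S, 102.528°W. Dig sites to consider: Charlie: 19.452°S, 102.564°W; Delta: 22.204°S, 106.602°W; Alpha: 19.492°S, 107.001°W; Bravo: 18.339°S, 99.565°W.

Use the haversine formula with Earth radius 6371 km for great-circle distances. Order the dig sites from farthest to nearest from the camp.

Delta, Alpha, Bravo, Charlie

Distances from the camp:
Delta 22.204°S, 106.602°W: 498.2 km
Alpha 19.492°S, 107.001°W: 469.9 km
Bravo 18.339°S, 99.565°W: 352.9 km
Charlie 19.452°S, 102.564°W: 42.6 km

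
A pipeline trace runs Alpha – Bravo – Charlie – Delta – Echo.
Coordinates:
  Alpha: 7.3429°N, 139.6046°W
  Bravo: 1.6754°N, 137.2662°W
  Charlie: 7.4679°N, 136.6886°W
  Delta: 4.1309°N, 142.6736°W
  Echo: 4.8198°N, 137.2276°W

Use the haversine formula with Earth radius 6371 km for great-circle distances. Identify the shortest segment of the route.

Leg distances:
Alpha→Bravo: 681.4 km
Bravo→Charlie: 647.3 km
Charlie→Delta: 758.9 km
Delta→Echo: 608.6 km
The shortest leg is Delta–Echo at 608.6 km.

Delta–Echo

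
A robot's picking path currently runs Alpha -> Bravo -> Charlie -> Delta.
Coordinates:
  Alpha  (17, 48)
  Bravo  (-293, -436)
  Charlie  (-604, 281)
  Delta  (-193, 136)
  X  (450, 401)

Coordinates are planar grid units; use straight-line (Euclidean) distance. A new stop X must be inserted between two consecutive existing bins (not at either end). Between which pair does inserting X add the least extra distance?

Added distance for inserting X between each consecutive pair:
Alpha–Bravo: 1103.1
Bravo–Charlie: 1398.5
Charlie–Delta: 1320.4
Smallest added distance is 1103.1, inserting between Alpha and Bravo.

between Alpha and Bravo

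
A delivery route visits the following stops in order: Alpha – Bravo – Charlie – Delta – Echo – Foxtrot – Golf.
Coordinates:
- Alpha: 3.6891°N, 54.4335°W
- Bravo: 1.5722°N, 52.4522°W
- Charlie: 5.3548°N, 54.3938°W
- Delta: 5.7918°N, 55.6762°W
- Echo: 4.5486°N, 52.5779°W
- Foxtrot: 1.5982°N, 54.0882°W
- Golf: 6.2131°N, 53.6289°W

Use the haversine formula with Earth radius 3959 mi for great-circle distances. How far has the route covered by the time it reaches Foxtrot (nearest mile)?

1046 mi

Leg distances:
Alpha→Bravo: 200.2 mi  (cumulative 200.2 mi)
Bravo→Charlie: 293.7 mi  (cumulative 493.9 mi)
Charlie→Delta: 93.2 mi  (cumulative 587.1 mi)
Delta→Echo: 229.9 mi  (cumulative 817.0 mi)
Echo→Foxtrot: 228.9 mi  (cumulative 1045.9 mi)
Cumulative distance at Foxtrot ≈ 1046 mi.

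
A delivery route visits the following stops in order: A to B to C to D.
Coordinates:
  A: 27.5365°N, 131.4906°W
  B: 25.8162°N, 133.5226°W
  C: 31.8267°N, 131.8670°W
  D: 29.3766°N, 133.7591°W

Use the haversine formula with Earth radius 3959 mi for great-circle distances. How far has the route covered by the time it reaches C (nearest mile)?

Leg distances:
A→B: 172.8 mi  (cumulative 172.8 mi)
B→C: 427.2 mi  (cumulative 600.0 mi)
Cumulative distance at C ≈ 600 mi.

600 mi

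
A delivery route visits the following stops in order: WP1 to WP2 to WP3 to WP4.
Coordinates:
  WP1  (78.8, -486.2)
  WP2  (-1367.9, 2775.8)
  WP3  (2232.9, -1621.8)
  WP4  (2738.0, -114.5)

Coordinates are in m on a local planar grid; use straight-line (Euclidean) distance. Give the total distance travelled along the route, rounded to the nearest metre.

Leg distances:
WP1→WP2: 3568.4 m  (cumulative 3568.4 m)
WP2→WP3: 5683.7 m  (cumulative 9252.1 m)
WP3→WP4: 1589.7 m  (cumulative 10841.8 m)
Total route length ≈ 10842 m.

10842 m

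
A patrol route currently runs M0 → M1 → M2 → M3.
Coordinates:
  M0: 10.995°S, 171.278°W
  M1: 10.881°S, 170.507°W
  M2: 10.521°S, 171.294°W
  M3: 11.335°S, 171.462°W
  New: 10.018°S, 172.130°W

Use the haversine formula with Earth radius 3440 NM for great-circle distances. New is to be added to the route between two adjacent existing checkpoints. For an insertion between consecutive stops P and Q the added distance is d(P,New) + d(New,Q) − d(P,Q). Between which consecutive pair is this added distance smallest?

Added distance for inserting New between each consecutive pair:
M0–M1: 140.2 NM
M1–M2: 115.6 NM
M2–M3: 96.4 NM
Smallest added distance is 96.4 NM, inserting between M2 and M3.

between M2 and M3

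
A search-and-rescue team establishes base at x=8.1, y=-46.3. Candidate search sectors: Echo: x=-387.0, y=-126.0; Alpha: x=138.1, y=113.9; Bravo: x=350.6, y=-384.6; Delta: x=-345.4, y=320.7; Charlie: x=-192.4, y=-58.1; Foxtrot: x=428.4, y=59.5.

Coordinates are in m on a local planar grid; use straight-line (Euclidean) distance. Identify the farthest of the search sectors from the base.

Delta

Distances from the base (x=8.1, y=-46.3):
Delta: 509.6 m
Bravo: 481.4 m
Foxtrot: 433.4 m
Echo: 403.1 m
Alpha: 206.3 m
Charlie: 200.8 m
The farthest is Delta at 509.6 m.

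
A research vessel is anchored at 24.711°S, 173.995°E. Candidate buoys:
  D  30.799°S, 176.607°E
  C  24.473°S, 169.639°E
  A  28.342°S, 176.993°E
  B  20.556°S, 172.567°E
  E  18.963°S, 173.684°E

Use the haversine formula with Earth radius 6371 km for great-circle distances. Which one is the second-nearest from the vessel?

Distance to each, sorted:
C: 441.2 km
B: 484.7 km
A: 501.9 km
E: 640.0 km
D: 724.0 km
The second-nearest is B at 484.7 km.

B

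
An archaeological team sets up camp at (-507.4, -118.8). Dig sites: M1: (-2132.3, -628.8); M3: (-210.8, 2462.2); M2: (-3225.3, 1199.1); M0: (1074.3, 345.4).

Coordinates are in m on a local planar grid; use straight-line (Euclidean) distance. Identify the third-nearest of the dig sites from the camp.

M3

Distance to each, sorted:
M0: 1648.4 m
M1: 1703.1 m
M3: 2598.0 m
M2: 3020.6 m
The third-nearest is M3 at 2598.0 m.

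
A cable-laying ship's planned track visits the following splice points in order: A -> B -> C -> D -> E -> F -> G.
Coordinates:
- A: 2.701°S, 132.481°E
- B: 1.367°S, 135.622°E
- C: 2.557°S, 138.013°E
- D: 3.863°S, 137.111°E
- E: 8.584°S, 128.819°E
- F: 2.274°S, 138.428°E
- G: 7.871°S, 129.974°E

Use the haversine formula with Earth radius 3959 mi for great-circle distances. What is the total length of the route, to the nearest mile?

2676 mi

Leg distances:
A→B: 235.7 mi  (cumulative 235.7 mi)
B→C: 184.5 mi  (cumulative 420.1 mi)
C→D: 109.6 mi  (cumulative 529.7 mi)
D→E: 656.2 mi  (cumulative 1186.0 mi)
E→F: 791.5 mi  (cumulative 1977.5 mi)
F→G: 698.5 mi  (cumulative 2676.0 mi)
Total route length ≈ 2676 mi.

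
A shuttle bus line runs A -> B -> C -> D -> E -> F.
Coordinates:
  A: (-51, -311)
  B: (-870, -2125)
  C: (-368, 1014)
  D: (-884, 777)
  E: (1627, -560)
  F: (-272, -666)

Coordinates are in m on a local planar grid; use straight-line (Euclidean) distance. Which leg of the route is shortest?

C–D

Leg distances:
A→B: 1990.3 m
B→C: 3178.9 m
C→D: 567.8 m
D→E: 2844.8 m
E→F: 1902.0 m
The shortest leg is C–D at 567.8 m.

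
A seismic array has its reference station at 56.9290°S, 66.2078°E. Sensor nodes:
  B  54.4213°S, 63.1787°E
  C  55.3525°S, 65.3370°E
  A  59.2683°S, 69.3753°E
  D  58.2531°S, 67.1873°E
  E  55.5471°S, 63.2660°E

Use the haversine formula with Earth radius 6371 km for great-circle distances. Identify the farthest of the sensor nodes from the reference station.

Distances from the reference station (56.9290°S, 66.2078°E):
B: 337.3 km
A: 319.8 km
E: 238.0 km
C: 183.4 km
D: 158.4 km
The farthest is B at 337.3 km.

B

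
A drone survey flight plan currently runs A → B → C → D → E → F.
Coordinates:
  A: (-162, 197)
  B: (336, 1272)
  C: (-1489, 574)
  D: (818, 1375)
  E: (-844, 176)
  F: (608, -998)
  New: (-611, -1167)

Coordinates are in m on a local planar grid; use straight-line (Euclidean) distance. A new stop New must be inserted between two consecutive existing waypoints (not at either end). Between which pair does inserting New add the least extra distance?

between E and F

Added distance for inserting New between each consecutive pair:
A–B: 2867.6 m
B–C: 2612.3 m
C–D: 2423.9 m
D–E: 2229.8 m
E–F: 726.5 m
Smallest added distance is 726.5 m, inserting between E and F.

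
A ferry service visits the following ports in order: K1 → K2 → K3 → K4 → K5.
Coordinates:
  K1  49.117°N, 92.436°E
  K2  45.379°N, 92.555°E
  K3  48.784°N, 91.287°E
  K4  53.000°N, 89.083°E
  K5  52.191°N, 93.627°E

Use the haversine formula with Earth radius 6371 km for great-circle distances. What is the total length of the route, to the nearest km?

Leg distances:
K1→K2: 415.7 km  (cumulative 415.7 km)
K2→K3: 390.6 km  (cumulative 806.3 km)
K3→K4: 493.6 km  (cumulative 1299.9 km)
K4→K5: 319.8 km  (cumulative 1619.7 km)
Total route length ≈ 1620 km.

1620 km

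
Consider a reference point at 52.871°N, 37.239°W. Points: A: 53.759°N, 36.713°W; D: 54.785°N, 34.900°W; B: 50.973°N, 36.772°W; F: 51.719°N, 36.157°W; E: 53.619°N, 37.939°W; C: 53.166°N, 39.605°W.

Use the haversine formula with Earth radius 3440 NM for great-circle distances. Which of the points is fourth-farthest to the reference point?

Distance to each, sorted:
D: 141.7 NM
B: 115.3 NM
C: 87.3 NM
F: 79.8 NM
A: 56.6 NM
E: 51.5 NM
The fourth-farthest is F at 79.8 NM.

F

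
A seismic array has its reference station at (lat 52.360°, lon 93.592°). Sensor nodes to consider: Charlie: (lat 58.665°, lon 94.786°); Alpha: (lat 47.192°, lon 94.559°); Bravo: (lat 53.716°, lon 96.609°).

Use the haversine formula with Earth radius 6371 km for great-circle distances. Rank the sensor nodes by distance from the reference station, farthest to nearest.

Computing each great-circle distance from (lat 52.360°, lon 93.592°):
Charlie (lat 58.665°, lon 94.786°): 705.1 km
Alpha (lat 47.192°, lon 94.559°): 578.8 km
Bravo (lat 53.716°, lon 96.609°): 251.8 km

Charlie, Alpha, Bravo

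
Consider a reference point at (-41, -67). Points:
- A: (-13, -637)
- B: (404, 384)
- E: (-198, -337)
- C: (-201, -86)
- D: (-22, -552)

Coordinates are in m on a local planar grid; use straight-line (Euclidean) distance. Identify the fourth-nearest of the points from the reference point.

A

Distance to each, sorted:
C: 161.1 m
E: 312.3 m
D: 485.4 m
A: 570.7 m
B: 633.6 m
The fourth-nearest is A at 570.7 m.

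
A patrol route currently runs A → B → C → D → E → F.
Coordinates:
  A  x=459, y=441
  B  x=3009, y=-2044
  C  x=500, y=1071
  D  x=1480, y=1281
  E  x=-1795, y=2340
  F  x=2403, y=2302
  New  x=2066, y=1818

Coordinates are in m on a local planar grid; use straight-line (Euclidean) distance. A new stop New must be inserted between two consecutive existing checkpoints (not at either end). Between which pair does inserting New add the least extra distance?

between E and F

Added distance for inserting New between each consecutive pair:
A–B: 2531.1 m
B–C: 1710.7 m
C–D: 1527.6 m
D–E: 1249.0 m
E–F: 287.7 m
Smallest added distance is 287.7 m, inserting between E and F.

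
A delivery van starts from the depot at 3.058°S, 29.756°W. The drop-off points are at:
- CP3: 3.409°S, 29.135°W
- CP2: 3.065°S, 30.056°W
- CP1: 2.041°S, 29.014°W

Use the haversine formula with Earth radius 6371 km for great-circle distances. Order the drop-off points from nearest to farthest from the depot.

Distance from the depot at 3.058°S, 29.756°W to each:
CP2 3.065°S, 30.056°W: 33.3 km
CP3 3.409°S, 29.135°W: 79.2 km
CP1 2.041°S, 29.014°W: 139.9 km

CP2, CP3, CP1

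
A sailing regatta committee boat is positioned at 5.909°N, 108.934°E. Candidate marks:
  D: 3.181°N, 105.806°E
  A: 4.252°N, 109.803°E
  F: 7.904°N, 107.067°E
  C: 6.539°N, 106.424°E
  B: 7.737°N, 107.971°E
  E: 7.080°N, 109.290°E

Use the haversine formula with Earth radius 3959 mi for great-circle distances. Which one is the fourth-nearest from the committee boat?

Distance to each, sorted:
E: 84.5 mi
A: 129.2 mi
B: 142.5 mi
C: 177.8 mi
F: 188.2 mi
D: 286.3 mi
The fourth-nearest is C at 177.8 mi.

C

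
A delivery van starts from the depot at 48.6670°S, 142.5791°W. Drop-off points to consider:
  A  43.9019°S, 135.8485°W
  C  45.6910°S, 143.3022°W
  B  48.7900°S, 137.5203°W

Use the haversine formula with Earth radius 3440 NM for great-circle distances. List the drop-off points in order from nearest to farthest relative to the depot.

Distances from the depot:
C 45.6910°S, 143.3022°W: 181.1 NM
B 48.7900°S, 137.5203°W: 200.4 NM
A 43.9019°S, 135.8485°W: 399.5 NM

C, B, A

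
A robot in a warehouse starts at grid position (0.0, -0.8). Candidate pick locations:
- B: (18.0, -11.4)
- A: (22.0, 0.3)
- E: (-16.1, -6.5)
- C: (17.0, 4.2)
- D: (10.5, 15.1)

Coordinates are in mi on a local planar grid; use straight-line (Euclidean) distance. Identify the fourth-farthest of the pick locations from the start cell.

Distances from the start cell ((0.0, -0.8)):
A: 22.0 mi
B: 20.9 mi
D: 19.1 mi
C: 17.7 mi
E: 17.1 mi
The fourth-farthest is C at 17.7 mi.

C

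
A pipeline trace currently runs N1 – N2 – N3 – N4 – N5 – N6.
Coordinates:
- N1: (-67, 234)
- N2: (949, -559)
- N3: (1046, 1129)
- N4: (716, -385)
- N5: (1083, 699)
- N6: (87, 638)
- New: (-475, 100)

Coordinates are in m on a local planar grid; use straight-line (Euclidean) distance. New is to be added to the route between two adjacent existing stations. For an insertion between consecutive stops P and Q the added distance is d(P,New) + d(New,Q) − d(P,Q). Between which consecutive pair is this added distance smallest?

Added distance for inserting New between each consecutive pair:
N1–N2: 709.7 m
N2–N3: 1714.7 m
N3–N4: 1572.8 m
N4–N5: 1810.7 m
N5–N6: 1449.3 m
Smallest added distance is 709.7 m, inserting between N1 and N2.

between N1 and N2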